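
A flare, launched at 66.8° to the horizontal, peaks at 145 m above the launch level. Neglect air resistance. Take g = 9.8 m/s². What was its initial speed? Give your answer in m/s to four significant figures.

58.00 m/s

At the peak v_y = 0, so v_y0 = √(2gH) = √(2 × 9.80 × 145) = 53.31 m/s.
v_y0 = v₀ sin θ ⇒ v₀ = 53.31 / sin 66.8° = 58.00 m/s.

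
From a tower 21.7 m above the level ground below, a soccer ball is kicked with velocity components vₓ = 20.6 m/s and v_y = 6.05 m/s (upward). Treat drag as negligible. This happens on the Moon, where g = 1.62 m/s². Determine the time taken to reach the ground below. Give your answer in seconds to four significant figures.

10.12 s

Vertical motion (up positive, ground at y = 0): 0.8100 t² − (6.050) t − 21.7 = 0, so t = (6.050 + √(6.050² + 2·1.62·21.7)) / 1.62 = (6.050 + 10.34) / 1.62 = 10.12 s.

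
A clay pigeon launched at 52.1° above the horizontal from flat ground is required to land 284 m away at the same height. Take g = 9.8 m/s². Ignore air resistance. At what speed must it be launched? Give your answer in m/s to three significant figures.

Level-ground range: R = v₀² sin(2θ)/g, so v₀ = √(gR / sin 2θ).
v₀ = √(9.80 × 284 / sin 104.2°) = √(2783 / 0.9694) = √2870.9 = 53.58 m/s.

53.6 m/s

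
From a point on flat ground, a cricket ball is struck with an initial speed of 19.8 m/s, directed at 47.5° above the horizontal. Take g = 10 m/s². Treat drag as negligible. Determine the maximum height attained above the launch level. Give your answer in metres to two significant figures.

11 m

Horizontal component vₓ = 19.80 cos 47.5° = 13.38 m/s; vertical v_y0 = 19.80 sin 47.5° = 14.60 m/s.
At the apex v_y = 0, so H = v_y0²/(2g) = 14.60²/20.00 = 10.66 m.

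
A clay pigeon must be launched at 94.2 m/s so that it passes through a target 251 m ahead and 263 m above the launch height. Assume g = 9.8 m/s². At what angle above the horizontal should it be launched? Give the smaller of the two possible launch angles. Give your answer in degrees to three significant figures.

Trajectory: y = x tanθ − g x² (1 + tan²θ)/(2v₀²). With x = 251, y = 263, v₀ = 94.2, g = 9.80:
34.79 tan²θ − 251 tanθ + (297.8) = 0.
tanθ = [251 ± √(251² − 4 × 34.79 × (297.8))] / (2 × 34.79) = (251 ± 146.8) / 69.58, giving tanθ = 1.497 or 5.718.
θ = 56.26° or 80.08°; the smaller is 56.26°.

56.3°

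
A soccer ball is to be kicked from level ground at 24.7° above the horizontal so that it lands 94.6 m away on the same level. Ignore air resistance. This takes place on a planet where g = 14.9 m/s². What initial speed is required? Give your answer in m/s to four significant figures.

43.09 m/s

Level-ground range: R = v₀² sin(2θ)/g, so v₀ = √(gR / sin 2θ).
v₀ = √(14.9 × 94.6 / sin 49.40°) = √(1410 / 0.7593) = √1856.4 = 43.09 m/s.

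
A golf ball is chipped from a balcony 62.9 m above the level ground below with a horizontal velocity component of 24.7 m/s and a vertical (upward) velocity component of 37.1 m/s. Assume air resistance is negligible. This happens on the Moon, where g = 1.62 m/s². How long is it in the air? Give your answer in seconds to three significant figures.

The projectile lands when y = 62.9 + (37.10) t − ½·1.62·t² = 0. Positive root: t = (37.10 + √(37.10² + 2·1.62·62.9)) / 1.62 = (37.10 + 39.75) / 1.62 = 47.44 s.

47.4 s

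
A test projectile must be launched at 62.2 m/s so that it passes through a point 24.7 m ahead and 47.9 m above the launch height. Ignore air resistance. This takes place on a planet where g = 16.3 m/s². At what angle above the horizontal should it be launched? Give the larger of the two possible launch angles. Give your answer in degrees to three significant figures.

Trajectory: y = x tanθ − g x² (1 + tan²θ)/(2v₀²). With x = 24.7, y = 47.9, v₀ = 62.2, g = 16.3:
1.285 tan²θ − 24.7 tanθ + (49.19) = 0.
tanθ = [24.7 ± √(24.7² − 4 × 1.285 × (49.19))] / (2 × 1.285) = (24.7 ± 18.90) / 2.570, giving tanθ = 2.256 or 16.96.
θ = 66.10° or 86.63°; the larger is 86.63°.

86.6°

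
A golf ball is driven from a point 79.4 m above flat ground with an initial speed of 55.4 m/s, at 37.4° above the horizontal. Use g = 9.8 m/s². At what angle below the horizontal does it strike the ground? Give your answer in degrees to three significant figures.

vₓ = 55.40 cos 37.4° = 44.01 m/s; v_y0 = 55.40 sin 37.4° = 33.65 m/s.
With up positive and y = 0 at the ground: y(t) = 79.4 + (33.65) t − 4.900 t². Setting y = 0 and taking the positive root: t = [33.65 + √(33.65² + 2·9.80·79.4)] / 9.80 = (33.65 + 51.85) / 9.80 = 8.724 s.
At impact: v_y = v_y0 − g t = −51.85 m/s; vₓ = 44.01 m/s.
Angle below horizontal: arctan(|v_y|/vₓ) = arctan(51.85/44.01) = 49.68°.

49.7°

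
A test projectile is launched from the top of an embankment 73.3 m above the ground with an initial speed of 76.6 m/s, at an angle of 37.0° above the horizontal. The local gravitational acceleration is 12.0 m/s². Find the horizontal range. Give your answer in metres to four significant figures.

Components: vₓ = 76.60 cos 37.0° = 61.18 m/s, v_y0 = 76.60 sin 37.0° = 46.10 m/s.
Vertical motion (up positive, ground at y = 0): 6.000 t² − (46.10) t − 73.3 = 0, so t = (46.10 + √(46.10² + 2·12.0·73.3)) / 12.0 = (46.10 + 62.32) / 12.0 = 9.035 s.
Horizontal distance: R = vₓ t = 61.18 × 9.035 = 552.7 m.

552.7 m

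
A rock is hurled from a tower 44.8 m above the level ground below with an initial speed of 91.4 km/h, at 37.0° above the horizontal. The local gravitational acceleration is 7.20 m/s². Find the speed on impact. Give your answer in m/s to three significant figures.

Convert: 91.4 km/h = 91.4/3.6 = 25.39 m/s.
Horizontal component vₓ = 25.39 cos 37.0° = 20.28 m/s; vertical v_y0 = 25.39 sin 37.0° = 15.28 m/s.
Vertical motion (up positive, ground at y = 0): 3.600 t² − (15.28) t − 44.8 = 0, so t = (15.28 + √(15.28² + 2·7.20·44.8)) / 7.20 = (15.28 + 29.64) / 7.20 = 6.239 s.
Vertical velocity at impact: v_y = v_y0 − g t = 15.28 − 7.20 × 6.239 = −29.64 m/s.
Speed: |v| = √(vₓ² + v_y²) = √(20.28² + 29.64²) = 35.91 m/s.

35.9 m/s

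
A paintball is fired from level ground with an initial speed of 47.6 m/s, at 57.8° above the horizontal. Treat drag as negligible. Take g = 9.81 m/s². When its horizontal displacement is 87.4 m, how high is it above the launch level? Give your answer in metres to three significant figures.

Components: vₓ = 47.60 cos 57.8° = 25.36 m/s, v_y0 = 47.60 sin 57.8° = 40.28 m/s.
Time to reach x = 87.4 m: t = x/vₓ = 87.4/25.36 = 3.446 s.
Height: y = v_y0 t − ½ g t² = 40.28 × 3.446 − 4.905 × 3.446² = 138.8 − 58.24 = 80.55 m.

80.6 m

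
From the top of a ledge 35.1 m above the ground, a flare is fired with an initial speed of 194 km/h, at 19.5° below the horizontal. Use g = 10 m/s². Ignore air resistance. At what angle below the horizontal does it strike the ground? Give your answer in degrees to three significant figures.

32.2°

Convert: 194 km/h = 194/3.6 = 53.89 m/s.
vₓ = 53.89 cos 19.5° = 50.80 m/s; v_y0 = −17.99 m/s (downward).
With up positive and y = 0 at the ground: y(t) = 35.1 + (−17.99) t − 5.000 t². Setting y = 0 and taking the positive root: t = [−17.99 + √(17.99² + 2·10.0·35.1)] / 10.0 = (−17.99 + 32.02) / 10.0 = 1.404 s.
At impact: v_y = v_y0 − g t = −32.02 m/s; vₓ = 50.80 m/s.
Angle below horizontal: arctan(|v_y|/vₓ) = arctan(32.02/50.80) = 32.23°.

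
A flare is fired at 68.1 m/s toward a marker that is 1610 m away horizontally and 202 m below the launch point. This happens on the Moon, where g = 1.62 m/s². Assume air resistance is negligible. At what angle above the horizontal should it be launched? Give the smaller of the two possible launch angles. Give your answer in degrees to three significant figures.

9.27°

Trajectory: y = x tanθ − g x² (1 + tan²θ)/(2v₀²). With x = 1610, y = −202, v₀ = 68.1, g = 1.62:
452.7 tan²θ − 1610 tanθ + (250.7) = 0.
tanθ = [1610 ± √(1610² − 4 × 452.7 × (250.7))] / (2 × 452.7) = (1610 ± 1462) / 905.5, giving tanθ = 0.1632 or 3.393.
θ = 9.270° or 73.58°; the smaller is 9.270°.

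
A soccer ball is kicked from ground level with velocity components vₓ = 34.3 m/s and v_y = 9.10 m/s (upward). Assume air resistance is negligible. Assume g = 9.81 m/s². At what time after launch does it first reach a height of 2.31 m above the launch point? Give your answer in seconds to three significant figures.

Set y = v_y0 t − ½ g t² = 2.31: 4.905 t² − 9.100 t + 2.31 = 0.
t = [9.100 ± √(9.100² − 2·9.81·2.31)] / 9.81 = (9.100 ± 6.123) / 9.81, so t = 0.3035 s or t = 1.552 s.
The first (ascending) time is 0.3035 s.

0.303 s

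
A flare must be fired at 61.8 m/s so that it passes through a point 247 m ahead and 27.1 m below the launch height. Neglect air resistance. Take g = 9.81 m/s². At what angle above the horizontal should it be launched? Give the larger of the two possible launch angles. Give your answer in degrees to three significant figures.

71.1°

Trajectory: y = x tanθ − g x² (1 + tan²θ)/(2v₀²). With x = 247, y = −27.1, v₀ = 61.8, g = 9.81:
78.35 tan²θ − 247 tanθ + (51.25) = 0.
tanθ = [247 ± √(247² − 4 × 78.35 × (51.25))] / (2 × 78.35) = (247 ± 212.0) / 156.7, giving tanθ = 0.2233 or 2.929.
θ = 12.59° or 71.15°; the larger is 71.15°.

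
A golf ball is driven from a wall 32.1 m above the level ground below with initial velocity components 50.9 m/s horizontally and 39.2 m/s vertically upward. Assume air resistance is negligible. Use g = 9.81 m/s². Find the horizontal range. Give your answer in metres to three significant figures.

Vertical motion (up positive, ground at y = 0): 4.905 t² − (39.20) t − 32.1 = 0, so t = (39.20 + √(39.20² + 2·9.81·32.1)) / 9.81 = (39.20 + 46.55) / 9.81 = 8.741 s.
Horizontal distance: R = vₓ t = 50.90 × 8.741 = 444.9 m.

445 m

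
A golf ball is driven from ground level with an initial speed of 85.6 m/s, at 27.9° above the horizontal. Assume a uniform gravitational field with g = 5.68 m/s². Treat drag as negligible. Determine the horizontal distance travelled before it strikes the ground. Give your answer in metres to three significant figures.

1070 m

Horizontal component vₓ = 85.60 cos 27.9° = 75.65 m/s; vertical v_y0 = 85.60 sin 27.9° = 40.05 m/s.
Flight time T = 2 v_y0 / g = 14.10 s.
Horizontal distance R = vₓ T = 75.65 × 14.10 = 1067 m.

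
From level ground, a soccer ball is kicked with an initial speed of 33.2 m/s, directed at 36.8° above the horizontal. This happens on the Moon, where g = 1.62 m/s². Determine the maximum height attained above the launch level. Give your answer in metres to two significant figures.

120 m

vₓ = 33.20 cos 36.8° = 26.58 m/s; v_y0 = 33.20 sin 36.8° = 19.89 m/s.
Maximum height: H = v_y0² / (2g) = 19.89² / (2 × 1.62) = 122.1 m.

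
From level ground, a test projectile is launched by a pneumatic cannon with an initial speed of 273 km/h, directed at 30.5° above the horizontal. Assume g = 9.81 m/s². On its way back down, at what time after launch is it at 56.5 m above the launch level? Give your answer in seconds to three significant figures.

5.89 s

Convert: 273 km/h = 273/3.6 = 75.83 m/s.
vₓ = 75.83 cos 30.5° = 65.34 m/s; v_y0 = 75.83 sin 30.5° = 38.49 m/s.
Require v_y0 t − ½ g t² = 56.5, i.e. 4.905 t² − 38.49 t + 56.5 = 0.
t = [38.49 ± √(38.49² − 2·9.81·56.5)] / 9.81 = (38.49 ± 19.31) / 9.81, so t = 1.955 s or t = 5.892 s.
The descending-branch root is 5.892 s.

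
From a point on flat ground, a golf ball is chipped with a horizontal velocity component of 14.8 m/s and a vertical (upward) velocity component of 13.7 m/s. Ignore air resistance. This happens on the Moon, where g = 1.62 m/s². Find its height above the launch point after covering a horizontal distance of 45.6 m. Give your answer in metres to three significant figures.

34.5 m

At x = 45.6 m, t = x/vₓ = 45.6/14.80 = 3.081 s.
Height: y = v_y0 t − ½ g t² = 13.70 × 3.081 − 0.8100 × 3.081² = 42.21 − 7.689 = 34.52 m.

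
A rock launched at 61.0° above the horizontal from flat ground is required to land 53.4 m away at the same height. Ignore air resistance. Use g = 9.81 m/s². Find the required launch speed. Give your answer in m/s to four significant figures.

From R = (v₀² / g) sin 2θ: v₀ = √(gR / sin 2θ).
v₀ = √(9.81 × 53.4 / sin 122.0°) = √(523.9 / 0.8480) = √617.72 = 24.85 m/s.

24.85 m/s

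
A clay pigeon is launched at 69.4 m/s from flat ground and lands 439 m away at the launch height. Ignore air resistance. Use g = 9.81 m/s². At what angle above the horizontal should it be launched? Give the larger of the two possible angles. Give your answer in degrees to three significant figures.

From R = (v₀²/g) sin 2θ: sin 2θ = 9.81 × 439 / 4816.4 = 0.8942.
2θ = 63.40° or 180° − 63.40° = 116.6°, so θ = 31.70° or 58.30°.
The larger angle is 58.30°.

58.3°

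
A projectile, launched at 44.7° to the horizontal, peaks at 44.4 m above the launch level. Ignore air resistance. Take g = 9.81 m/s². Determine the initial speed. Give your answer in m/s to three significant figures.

At the peak v_y = 0, so v_y0 = √(2gH) = √(2 × 9.81 × 44.4) = 29.51 m/s.
v_y0 = v₀ sin θ ⇒ v₀ = 29.51 / sin 44.7° = 41.96 m/s.

42.0 m/s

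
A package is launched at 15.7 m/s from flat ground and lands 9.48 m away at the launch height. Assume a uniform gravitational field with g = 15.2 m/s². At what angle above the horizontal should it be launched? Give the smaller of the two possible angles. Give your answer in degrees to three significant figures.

17.9°

R = v₀² sin 2θ / g gives sin 2θ = gR/v₀² = 15.2·9.48/15.7² = 0.5846.
2θ = 35.77° or 180° − 35.77° = 144.2°, so θ = 17.89° or 72.11°.
The smaller angle is 17.89°.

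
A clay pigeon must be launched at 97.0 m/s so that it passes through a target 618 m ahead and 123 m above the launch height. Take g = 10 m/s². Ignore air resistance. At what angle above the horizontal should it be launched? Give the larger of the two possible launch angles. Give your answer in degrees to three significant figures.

67.1°

Trajectory: y = x tanθ − g x² (1 + tan²θ)/(2v₀²). With x = 618, y = 123, v₀ = 97.0, g = 10.0:
203.0 tan²θ − 618 tanθ + (326.0) = 0.
tanθ = [618 ± √(618² − 4 × 203.0 × (326.0))] / (2 × 203.0) = (618 ± 342.5) / 405.9, giving tanθ = 0.6787 or 2.366.
θ = 34.17° or 67.09°; the larger is 67.09°.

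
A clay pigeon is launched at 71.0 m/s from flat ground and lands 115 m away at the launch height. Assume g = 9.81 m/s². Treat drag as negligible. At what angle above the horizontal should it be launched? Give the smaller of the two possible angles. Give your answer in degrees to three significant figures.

6.47°

From R = (v₀²/g) sin 2θ: sin 2θ = 9.81 × 115 / 5041.0 = 0.2238.
2θ = 12.93° or 180° − 12.93° = 167.1°, so θ = 6.466° or 83.53°.
The smaller angle is 6.466°.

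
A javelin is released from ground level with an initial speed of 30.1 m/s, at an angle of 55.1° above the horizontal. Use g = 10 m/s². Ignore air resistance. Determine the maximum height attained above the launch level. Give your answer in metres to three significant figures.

30.5 m

vₓ = 30.10 cos 55.1° = 17.22 m/s; v_y0 = 30.10 sin 55.1° = 24.69 m/s.
Peak height H = v_y0² / (2g) = 609.43 / 20.00 = 30.47 m.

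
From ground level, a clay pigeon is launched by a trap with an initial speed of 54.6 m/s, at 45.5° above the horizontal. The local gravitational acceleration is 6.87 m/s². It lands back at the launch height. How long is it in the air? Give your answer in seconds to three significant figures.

11.3 s

Horizontal component vₓ = 54.60 cos 45.5° = 38.27 m/s; vertical v_y0 = 54.60 sin 45.5° = 38.94 m/s.
Landing at launch height ⇒ T = 2 v_y0 / g = 2 × 38.94 / 6.87 = 11.34 s.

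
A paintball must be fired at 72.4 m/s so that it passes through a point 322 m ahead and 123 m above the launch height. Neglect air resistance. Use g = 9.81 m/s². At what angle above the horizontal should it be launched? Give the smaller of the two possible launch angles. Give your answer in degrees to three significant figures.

Trajectory: y = x tanθ − g x² (1 + tan²θ)/(2v₀²). With x = 322, y = 123, v₀ = 72.4, g = 9.81:
97.02 tan²θ − 322 tanθ + (220.0) = 0.
tanθ = [322 ± √(322² − 4 × 97.02 × (220.0))] / (2 × 97.02) = (322 ± 135.3) / 194.0, giving tanθ = 0.9624 or 2.356.
θ = 43.90° or 67.01°; the smaller is 43.90°.

43.9°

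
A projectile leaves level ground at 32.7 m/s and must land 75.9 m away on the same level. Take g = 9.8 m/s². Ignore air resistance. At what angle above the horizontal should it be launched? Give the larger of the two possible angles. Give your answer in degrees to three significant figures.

From R = (v₀²/g) sin 2θ: sin 2θ = 9.80 × 75.9 / 1069.3 = 0.6956.
2θ = 44.08° or 180° − 44.08° = 135.9°, so θ = 22.04° or 67.96°.
The larger angle is 67.96°.

68.0°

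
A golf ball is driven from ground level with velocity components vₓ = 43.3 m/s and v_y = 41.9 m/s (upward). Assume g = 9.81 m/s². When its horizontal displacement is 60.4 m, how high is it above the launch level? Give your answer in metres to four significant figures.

x = vₓ t ⇒ t = 60.4/43.30 = 1.395 s.
Height: y = v_y0 t − ½ g t² = 41.90 × 1.395 − 4.905 × 1.395² = 58.45 − 9.544 = 48.90 m.

48.90 m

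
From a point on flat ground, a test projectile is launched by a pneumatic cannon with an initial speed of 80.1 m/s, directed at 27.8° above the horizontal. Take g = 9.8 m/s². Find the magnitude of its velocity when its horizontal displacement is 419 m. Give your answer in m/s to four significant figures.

73.79 m/s

Resolve: vₓ = 80.10 cos 27.8° = 70.85 m/s and v_y0 = 80.10 sin 27.8° = 37.36 m/s.
Time to reach x = 419 m: t = x/vₓ = 419/70.85 = 5.913 s.
Vertical velocity there: v_y = v_y0 − g t = 37.36 − 9.80 × 5.913 = −20.59 m/s.
Speed: √(vₓ² + v_y²) = √(70.85² + 20.59²) = 73.79 m/s.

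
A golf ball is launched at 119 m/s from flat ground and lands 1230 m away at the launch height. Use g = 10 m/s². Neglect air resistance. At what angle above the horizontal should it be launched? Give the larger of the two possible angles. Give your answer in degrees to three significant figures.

59.9°

From R = (v₀²/g) sin 2θ: sin 2θ = 10.0 × 1230 / 14161 = 0.8686.
2θ = 60.29° or 180° − 60.29° = 119.7°, so θ = 30.15° or 59.85°.
The larger angle is 59.85°.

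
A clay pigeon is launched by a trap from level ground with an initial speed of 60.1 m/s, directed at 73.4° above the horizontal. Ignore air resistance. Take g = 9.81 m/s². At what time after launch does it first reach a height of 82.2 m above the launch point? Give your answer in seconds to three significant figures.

1.66 s

Components: vₓ = 60.10 cos 73.4° = 17.17 m/s, v_y0 = 60.10 sin 73.4° = 57.60 m/s.
Height y(t) = 57.60 t − 4.905 t² = 82.2 gives 4.905 t² − 57.60 t + 82.2 = 0.
t = [57.60 ± √(57.60² − 2·9.81·82.2)] / 9.81 = (57.60 ± 41.28) / 9.81, so t = 1.663 s or t = 10.08 s.
The first (ascending) time is 1.663 s.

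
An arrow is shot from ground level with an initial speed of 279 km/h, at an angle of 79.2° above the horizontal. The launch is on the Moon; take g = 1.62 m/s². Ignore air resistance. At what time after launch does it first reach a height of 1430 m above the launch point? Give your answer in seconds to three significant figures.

25.9 s

Convert: 279 km/h = 279/3.6 = 77.50 m/s.
Components: vₓ = 77.50 cos 79.2° = 14.52 m/s, v_y0 = 77.50 sin 79.2° = 76.13 m/s.
Height y(t) = 76.13 t − 0.8100 t² = 1430 gives 0.8100 t² − 76.13 t + 1430 = 0.
Quadratic formula: t = (76.13 ± √1162.2) / 1.62 = (76.13 ± 34.09) / 1.62 → t = 25.95 s or 68.04 s.
The first (ascending) time is 25.95 s.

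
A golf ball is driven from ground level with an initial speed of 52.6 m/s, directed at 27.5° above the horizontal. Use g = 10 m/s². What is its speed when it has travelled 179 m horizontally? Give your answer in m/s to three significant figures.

48.7 m/s

Resolve: vₓ = 52.60 cos 27.5° = 46.66 m/s and v_y0 = 52.60 sin 27.5° = 24.29 m/s.
x = vₓ t ⇒ t = 179/46.66 = 3.837 s.
Vertical velocity there: v_y = v_y0 − g t = 24.29 − 10.0 × 3.837 = −14.08 m/s.
Speed: √(vₓ² + v_y²) = √(46.66² + 14.08²) = 48.73 m/s.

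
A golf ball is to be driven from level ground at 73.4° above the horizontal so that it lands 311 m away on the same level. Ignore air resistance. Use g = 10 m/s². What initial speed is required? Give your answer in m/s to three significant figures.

On level ground R = v₀² sin 2θ / g ⇒ v₀ = √(gR / sin 2θ).
v₀ = √(10.0 × 311 / sin 146.8°) = √(3110 / 0.5476) = √5679.7 = 75.36 m/s.

75.4 m/s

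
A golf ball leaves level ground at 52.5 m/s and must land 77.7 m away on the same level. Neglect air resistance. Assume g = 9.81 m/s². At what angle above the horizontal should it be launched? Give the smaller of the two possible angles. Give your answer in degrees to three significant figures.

8.03°

From R = (v₀²/g) sin 2θ: sin 2θ = 9.81 × 77.7 / 2756.2 = 0.2765.
2θ = 16.05° or 180° − 16.05° = 163.9°, so θ = 8.027° or 81.97°.
The smaller angle is 8.027°.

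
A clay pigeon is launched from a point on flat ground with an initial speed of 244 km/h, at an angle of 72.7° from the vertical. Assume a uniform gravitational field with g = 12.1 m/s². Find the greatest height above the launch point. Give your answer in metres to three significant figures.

Convert: 244 km/h = 244/3.6 = 67.78 m/s.
Horizontal component vₓ = 67.78 sin 72.7° = 64.71 m/s; vertical v_y0 = 67.78 cos 72.7° = 20.16 m/s.
At the apex v_y = 0, so H = v_y0²/(2g) = 20.16²/24.20 = 16.79 m.

16.8 m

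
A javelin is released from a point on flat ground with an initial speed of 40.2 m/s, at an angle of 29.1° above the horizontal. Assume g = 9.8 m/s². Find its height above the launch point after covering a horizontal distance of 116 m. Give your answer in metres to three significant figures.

vₓ = 40.20 cos 29.1° = 35.13 m/s; v_y0 = 40.20 sin 29.1° = 19.55 m/s.
Time to reach x = 116 m: t = x/vₓ = 116/35.13 = 3.302 s.
Height: y = v_y0 t − ½ g t² = 19.55 × 3.302 − 4.900 × 3.302² = 64.56 − 53.44 = 11.13 m.

11.1 m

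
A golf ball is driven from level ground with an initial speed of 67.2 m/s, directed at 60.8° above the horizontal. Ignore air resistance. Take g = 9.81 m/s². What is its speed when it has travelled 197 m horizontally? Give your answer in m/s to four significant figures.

vₓ = 67.20 cos 60.8° = 32.78 m/s; v_y0 = 67.20 sin 60.8° = 58.66 m/s.
x = vₓ t ⇒ t = 197/32.78 = 6.009 s.
Vertical velocity there: v_y = v_y0 − g t = 58.66 − 9.81 × 6.009 = −0.2879 m/s.
Speed: √(vₓ² + v_y²) = √(32.78² + 0.2879²) = 32.79 m/s.

32.79 m/s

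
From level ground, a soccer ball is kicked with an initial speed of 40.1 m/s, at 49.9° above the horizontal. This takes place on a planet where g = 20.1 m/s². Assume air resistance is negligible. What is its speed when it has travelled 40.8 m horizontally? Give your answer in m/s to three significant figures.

25.9 m/s

Resolve: vₓ = 40.10 cos 49.9° = 25.83 m/s and v_y0 = 40.10 sin 49.9° = 30.67 m/s.
At x = 40.8 m, t = x/vₓ = 40.8/25.83 = 1.580 s.
Vertical velocity there: v_y = v_y0 − g t = 30.67 − 20.1 × 1.580 = −1.077 m/s.
Speed: √(vₓ² + v_y²) = √(25.83² + 1.077²) = 25.85 m/s.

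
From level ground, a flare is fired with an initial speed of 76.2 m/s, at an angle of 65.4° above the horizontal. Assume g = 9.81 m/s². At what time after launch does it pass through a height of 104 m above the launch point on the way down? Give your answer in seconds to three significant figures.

12.4 s

Components: vₓ = 76.20 cos 65.4° = 31.72 m/s, v_y0 = 76.20 sin 65.4° = 69.28 m/s.
Set y = v_y0 t − ½ g t² = 104: 4.905 t² − 69.28 t + 104 = 0.
t = [69.28 ± √(69.28² − 2·9.81·104)] / 9.81 = (69.28 ± 52.53) / 9.81, so t = 1.707 s or t = 12.42 s.
The descending-branch root is 12.42 s.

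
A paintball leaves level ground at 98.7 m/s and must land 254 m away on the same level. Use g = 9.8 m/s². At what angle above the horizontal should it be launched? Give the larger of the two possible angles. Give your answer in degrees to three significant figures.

From R = (v₀²/g) sin 2θ: sin 2θ = 9.80 × 254 / 9741.7 = 0.2555.
2θ = 14.80° or 180° − 14.80° = 165.2°, so θ = 7.402° or 82.60°.
The larger angle is 82.60°.

82.6°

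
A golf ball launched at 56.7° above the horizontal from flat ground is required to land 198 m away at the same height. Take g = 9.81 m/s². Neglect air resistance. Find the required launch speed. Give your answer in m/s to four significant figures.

46.00 m/s

From R = (v₀² / g) sin 2θ: v₀ = √(gR / sin 2θ).
v₀ = √(9.81 × 198 / sin 113.4°) = √(1942 / 0.9178) = √2116.4 = 46.00 m/s.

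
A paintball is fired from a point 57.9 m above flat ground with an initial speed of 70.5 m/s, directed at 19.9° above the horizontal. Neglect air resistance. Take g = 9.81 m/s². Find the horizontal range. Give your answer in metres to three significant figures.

442 m

vₓ = 70.50 cos 19.9° = 66.29 m/s; v_y0 = 70.50 sin 19.9° = 24.00 m/s.
With up positive and y = 0 at the ground: y(t) = 57.9 + (24.00) t − 4.905 t². Setting y = 0 and taking the positive root: t = [24.00 + √(24.00² + 2·9.81·57.9)] / 9.81 = (24.00 + 41.37) / 9.81 = 6.664 s.
Horizontal distance: R = vₓ t = 66.29 × 6.664 = 441.7 m.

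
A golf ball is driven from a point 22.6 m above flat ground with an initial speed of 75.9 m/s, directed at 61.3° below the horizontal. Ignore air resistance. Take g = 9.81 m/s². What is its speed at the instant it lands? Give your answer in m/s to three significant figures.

78.8 m/s

Resolve: vₓ = 75.90 cos 61.3° = 36.45 m/s and v_y0 = −66.58 m/s (downward).
The projectile lands when y = 22.6 + (−66.58) t − ½·9.81·t² = 0. Positive root: t = (−66.58 + √(66.58² + 2·9.81·22.6)) / 9.81 = (−66.58 + 69.83) / 9.81 = 0.3314 s.
Vertical velocity at impact: v_y = v_y0 − g t = −66.58 − 9.81 × 0.3314 = −69.83 m/s.
Speed: |v| = √(vₓ² + v_y²) = √(36.45² + 69.83²) = 78.77 m/s.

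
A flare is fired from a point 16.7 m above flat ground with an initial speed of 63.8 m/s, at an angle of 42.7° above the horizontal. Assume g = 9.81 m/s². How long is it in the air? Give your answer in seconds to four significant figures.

Components: vₓ = 63.80 cos 42.7° = 46.89 m/s, v_y0 = 63.80 sin 42.7° = 43.27 m/s.
With up positive and y = 0 at the ground: y(t) = 16.7 + (43.27) t − 4.905 t². Setting y = 0 and taking the positive root: t = [43.27 + √(43.27² + 2·9.81·16.7)] / 9.81 = (43.27 + 46.90) / 9.81 = 9.191 s.

9.191 s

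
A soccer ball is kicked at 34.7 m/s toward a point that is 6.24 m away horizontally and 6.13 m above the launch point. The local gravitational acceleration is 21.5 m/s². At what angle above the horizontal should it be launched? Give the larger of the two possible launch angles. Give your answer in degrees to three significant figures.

86.6°

Trajectory: y = x tanθ − g x² (1 + tan²θ)/(2v₀²). With x = 6.24, y = 6.13, v₀ = 34.7, g = 21.5:
0.3476 tan²θ − 6.24 tanθ + (6.478) = 0.
tanθ = [6.24 ± √(6.24² − 4 × 0.3476 × (6.478))] / (2 × 0.3476) = (6.24 ± 5.471) / 0.6953, giving tanθ = 1.106 or 16.84.
θ = 47.89° or 86.60°; the larger is 86.60°.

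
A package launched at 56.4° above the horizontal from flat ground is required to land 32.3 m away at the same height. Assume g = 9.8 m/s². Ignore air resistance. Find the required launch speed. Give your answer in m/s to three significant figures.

18.5 m/s

Level-ground range: R = v₀² sin(2θ)/g, so v₀ = √(gR / sin 2θ).
v₀ = √(9.80 × 32.3 / sin 112.8°) = √(316.5 / 0.9219) = √343.37 = 18.53 m/s.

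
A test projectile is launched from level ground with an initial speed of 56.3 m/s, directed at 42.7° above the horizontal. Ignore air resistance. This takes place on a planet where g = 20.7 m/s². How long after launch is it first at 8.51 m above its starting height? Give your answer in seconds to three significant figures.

Horizontal component vₓ = 56.30 cos 42.7° = 41.38 m/s; vertical v_y0 = 56.30 sin 42.7° = 38.18 m/s.
Height y(t) = 38.18 t − 10.35 t² = 8.51 gives 10.35 t² − 38.18 t + 8.51 = 0.
Quadratic formula: t = (38.18 ± √1105.4) / 20.7 = (38.18 ± 33.25) / 20.7 → t = 0.2383 s or 3.451 s.
The first (ascending) time is 0.2383 s.

0.238 s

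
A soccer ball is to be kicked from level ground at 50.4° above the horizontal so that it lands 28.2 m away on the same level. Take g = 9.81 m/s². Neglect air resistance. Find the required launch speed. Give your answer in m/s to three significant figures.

16.8 m/s

On level ground R = v₀² sin 2θ / g ⇒ v₀ = √(gR / sin 2θ).
v₀ = √(9.81 × 28.2 / sin 100.8°) = √(276.6 / 0.9823) = √281.63 = 16.78 m/s.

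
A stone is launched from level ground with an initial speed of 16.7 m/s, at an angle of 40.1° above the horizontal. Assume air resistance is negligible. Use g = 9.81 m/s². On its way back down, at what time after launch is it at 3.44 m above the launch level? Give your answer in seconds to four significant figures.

Components: vₓ = 16.70 cos 40.1° = 12.77 m/s, v_y0 = 16.70 sin 40.1° = 10.76 m/s.
Require v_y0 t − ½ g t² = 3.44, i.e. 4.905 t² − 10.76 t + 3.44 = 0.
Quadratic formula: t = (10.76 ± √48.217) / 9.81 = (10.76 ± 6.944) / 9.81 → t = 0.3887 s or 1.804 s.
The descending-branch root is 1.804 s.

1.804 s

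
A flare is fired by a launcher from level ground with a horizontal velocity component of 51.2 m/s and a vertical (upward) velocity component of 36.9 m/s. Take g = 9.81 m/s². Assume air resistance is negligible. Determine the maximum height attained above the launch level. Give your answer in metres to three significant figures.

69.4 m

Maximum height: H = v_y0² / (2g) = 36.90² / (2 × 9.81) = 69.40 m.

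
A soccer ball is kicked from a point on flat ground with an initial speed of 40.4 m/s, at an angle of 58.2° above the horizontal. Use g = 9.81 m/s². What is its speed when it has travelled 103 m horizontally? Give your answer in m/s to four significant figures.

Resolve: vₓ = 40.40 cos 58.2° = 21.29 m/s and v_y0 = 40.40 sin 58.2° = 34.34 m/s.
x = vₓ t ⇒ t = 103/21.29 = 4.838 s.
Vertical velocity there: v_y = v_y0 − g t = 34.34 − 9.81 × 4.838 = −13.13 m/s.
Speed: √(vₓ² + v_y²) = √(21.29² + 13.13²) = 25.01 m/s.

25.01 m/s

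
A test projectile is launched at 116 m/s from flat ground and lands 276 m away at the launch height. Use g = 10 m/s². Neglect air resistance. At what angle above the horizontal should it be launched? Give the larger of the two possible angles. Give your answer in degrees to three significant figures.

84.1°

From R = (v₀²/g) sin 2θ: sin 2θ = 10.0 × 276 / 13456 = 0.2051.
2θ = 11.84° or 180° − 11.84° = 168.2°, so θ = 5.918° or 84.08°.
The larger angle is 84.08°.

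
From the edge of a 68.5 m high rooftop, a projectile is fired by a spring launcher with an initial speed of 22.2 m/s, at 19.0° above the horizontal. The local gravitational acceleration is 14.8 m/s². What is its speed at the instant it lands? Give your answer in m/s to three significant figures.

50.2 m/s

vₓ = 22.20 cos 19.0° = 20.99 m/s; v_y0 = 22.20 sin 19.0° = 7.228 m/s.
Vertical motion (up positive, ground at y = 0): 7.400 t² − (7.228) t − 68.5 = 0, so t = (7.228 + √(7.228² + 2·14.8·68.5)) / 14.8 = (7.228 + 45.61) / 14.8 = 3.570 s.
Vertical velocity at impact: v_y = v_y0 − g t = 7.228 − 14.8 × 3.570 = −45.61 m/s.
Speed: |v| = √(vₓ² + v_y²) = √(20.99² + 45.61²) = 50.20 m/s.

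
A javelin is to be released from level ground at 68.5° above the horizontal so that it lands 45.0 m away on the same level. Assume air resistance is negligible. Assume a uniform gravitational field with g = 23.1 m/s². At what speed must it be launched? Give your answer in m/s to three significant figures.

From R = (v₀² / g) sin 2θ: v₀ = √(gR / sin 2θ).
v₀ = √(23.1 × 45.0 / sin 137.0°) = √(1040 / 0.6820) = √1524.2 = 39.04 m/s.

39.0 m/s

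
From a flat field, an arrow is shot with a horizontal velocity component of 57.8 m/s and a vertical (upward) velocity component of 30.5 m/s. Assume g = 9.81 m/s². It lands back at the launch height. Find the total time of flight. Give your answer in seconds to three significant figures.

6.22 s

Time of flight on level ground: T = 2 v_y0 / g = 2 × 30.50 / 9.81 = 6.218 s.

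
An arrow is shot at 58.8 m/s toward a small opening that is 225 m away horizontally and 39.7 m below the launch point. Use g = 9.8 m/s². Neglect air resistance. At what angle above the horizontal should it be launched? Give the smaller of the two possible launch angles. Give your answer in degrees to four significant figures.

8.506°

Trajectory: y = x tanθ − g x² (1 + tan²θ)/(2v₀²). With x = 225, y = −39.7, v₀ = 58.8, g = 9.80:
71.75 tan²θ − 225 tanθ + (32.05) = 0.
tanθ = [225 ± √(225² − 4 × 71.75 × (32.05))] / (2 × 71.75) = (225 ± 203.5) / 143.5, giving tanθ = 0.1496 or 2.986.
θ = 8.506° or 71.49°; the smaller is 8.506°.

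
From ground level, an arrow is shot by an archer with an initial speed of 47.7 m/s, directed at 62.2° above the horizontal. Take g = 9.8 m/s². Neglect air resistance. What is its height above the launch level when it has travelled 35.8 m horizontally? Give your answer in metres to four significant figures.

Resolve: vₓ = 47.70 cos 62.2° = 22.25 m/s and v_y0 = 47.70 sin 62.2° = 42.19 m/s.
x = vₓ t ⇒ t = 35.8/22.25 = 1.609 s.
Height: y = v_y0 t − ½ g t² = 42.19 × 1.609 − 4.900 × 1.609² = 67.90 − 12.69 = 55.21 m.

55.21 m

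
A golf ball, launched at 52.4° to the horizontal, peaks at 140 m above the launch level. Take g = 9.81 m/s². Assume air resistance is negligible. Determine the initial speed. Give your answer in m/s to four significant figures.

66.15 m/s

At the peak v_y = 0, so v_y0 = √(2gH) = √(2 × 9.81 × 140) = 52.41 m/s.
v_y0 = v₀ sin θ ⇒ v₀ = 52.41 / sin 52.4° = 66.15 m/s.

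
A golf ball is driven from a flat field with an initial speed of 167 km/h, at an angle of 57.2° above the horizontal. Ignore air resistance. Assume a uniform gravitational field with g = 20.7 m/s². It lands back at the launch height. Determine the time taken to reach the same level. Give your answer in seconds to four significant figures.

3.767 s

Convert: 167 km/h = 167/3.6 = 46.39 m/s.
Components: vₓ = 46.39 cos 57.2° = 25.13 m/s, v_y0 = 46.39 sin 57.2° = 38.99 m/s.
It returns to y = 0 when t = 2 v_y0 / g = 2(38.99)/20.7 = 3.767 s.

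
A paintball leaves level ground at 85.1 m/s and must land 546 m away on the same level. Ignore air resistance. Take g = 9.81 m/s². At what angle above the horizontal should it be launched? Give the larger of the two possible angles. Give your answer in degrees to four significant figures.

R = v₀² sin 2θ / g gives sin 2θ = gR/v₀² = 9.81·546/85.1² = 0.7396.
2θ = 47.70° or 180° − 47.70° = 132.3°, so θ = 23.85° or 66.15°.
The larger angle is 66.15°.

66.15°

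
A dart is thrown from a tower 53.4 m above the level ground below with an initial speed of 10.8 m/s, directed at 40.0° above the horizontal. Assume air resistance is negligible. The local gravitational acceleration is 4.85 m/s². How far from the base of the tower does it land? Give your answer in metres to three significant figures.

52.4 m

Components: vₓ = 10.80 cos 40.0° = 8.273 m/s, v_y0 = 10.80 sin 40.0° = 6.942 m/s.
The projectile lands when y = 53.4 + (6.942) t − ½·4.85·t² = 0. Positive root: t = (6.942 + √(6.942² + 2·4.85·53.4)) / 4.85 = (6.942 + 23.79) / 4.85 = 6.337 s.
Horizontal distance: R = vₓ t = 8.273 × 6.337 = 52.43 m.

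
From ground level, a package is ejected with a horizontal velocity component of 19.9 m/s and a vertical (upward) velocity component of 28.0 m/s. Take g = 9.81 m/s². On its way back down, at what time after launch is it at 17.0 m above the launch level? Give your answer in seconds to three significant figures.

Set y = v_y0 t − ½ g t² = 17.0: 4.905 t² − 28.00 t + 17.0 = 0.
Quadratic formula: t = (28.00 ± √450.46) / 9.81 = (28.00 ± 21.22) / 9.81 → t = 0.6907 s or 5.018 s.
The descending-branch root is 5.018 s.

5.02 s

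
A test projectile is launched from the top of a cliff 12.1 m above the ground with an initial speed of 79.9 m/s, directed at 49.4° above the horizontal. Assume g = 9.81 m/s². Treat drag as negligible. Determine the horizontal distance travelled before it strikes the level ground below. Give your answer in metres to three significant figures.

653 m

Resolve: vₓ = 79.90 cos 49.4° = 52.00 m/s and v_y0 = 79.90 sin 49.4° = 60.67 m/s.
With up positive and y = 0 at the ground: y(t) = 12.1 + (60.67) t − 4.905 t². Setting y = 0 and taking the positive root: t = [60.67 + √(60.67² + 2·9.81·12.1)] / 9.81 = (60.67 + 62.59) / 9.81 = 12.56 s.
Horizontal distance: R = vₓ t = 52.00 × 12.56 = 653.3 m.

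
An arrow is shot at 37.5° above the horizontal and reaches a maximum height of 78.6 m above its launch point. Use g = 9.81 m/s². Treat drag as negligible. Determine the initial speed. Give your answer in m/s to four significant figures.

64.51 m/s

At the peak v_y = 0, so v_y0 = √(2gH) = √(2 × 9.81 × 78.6) = 39.27 m/s.
v_y0 = v₀ sin θ ⇒ v₀ = 39.27 / sin 37.5° = 64.51 m/s.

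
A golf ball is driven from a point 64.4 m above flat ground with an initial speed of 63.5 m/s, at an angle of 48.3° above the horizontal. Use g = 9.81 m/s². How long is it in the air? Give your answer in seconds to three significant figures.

Components: vₓ = 63.50 cos 48.3° = 42.24 m/s, v_y0 = 63.50 sin 48.3° = 47.41 m/s.
The projectile lands when y = 64.4 + (47.41) t − ½·9.81·t² = 0. Positive root: t = (47.41 + √(47.41² + 2·9.81·64.4)) / 9.81 = (47.41 + 59.26) / 9.81 = 10.87 s.

10.9 s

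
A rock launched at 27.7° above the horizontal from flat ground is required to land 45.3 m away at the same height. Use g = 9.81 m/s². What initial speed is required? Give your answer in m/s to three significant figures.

23.2 m/s

Level-ground range: R = v₀² sin(2θ)/g, so v₀ = √(gR / sin 2θ).
v₀ = √(9.81 × 45.3 / sin 55.40°) = √(444.4 / 0.8231) = √539.88 = 23.24 m/s.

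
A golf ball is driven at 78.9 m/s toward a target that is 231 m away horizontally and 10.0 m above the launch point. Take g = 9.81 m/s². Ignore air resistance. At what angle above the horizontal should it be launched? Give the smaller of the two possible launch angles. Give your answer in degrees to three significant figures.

Trajectory: y = x tanθ − g x² (1 + tan²θ)/(2v₀²). With x = 231, y = 10.0, v₀ = 78.9, g = 9.81:
42.04 tan²θ − 231 tanθ + (52.04) = 0.
tanθ = [231 ± √(231² − 4 × 42.04 × (52.04))] / (2 × 42.04) = (231 ± 211.2) / 84.09, giving tanθ = 0.2354 or 5.259.
θ = 13.25° or 79.23°; the smaller is 13.25°.

13.2°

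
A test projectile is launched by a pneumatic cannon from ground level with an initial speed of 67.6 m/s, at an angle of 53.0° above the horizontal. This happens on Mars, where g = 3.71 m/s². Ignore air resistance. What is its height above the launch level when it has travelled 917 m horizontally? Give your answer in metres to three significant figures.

274 m

Components: vₓ = 67.60 cos 53.0° = 40.68 m/s, v_y0 = 67.60 sin 53.0° = 53.99 m/s.
x = vₓ t ⇒ t = 917/40.68 = 22.54 s.
Height: y = v_y0 t − ½ g t² = 53.99 × 22.54 − 1.855 × 22.54² = 1217 − 942.5 = 274.4 m.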